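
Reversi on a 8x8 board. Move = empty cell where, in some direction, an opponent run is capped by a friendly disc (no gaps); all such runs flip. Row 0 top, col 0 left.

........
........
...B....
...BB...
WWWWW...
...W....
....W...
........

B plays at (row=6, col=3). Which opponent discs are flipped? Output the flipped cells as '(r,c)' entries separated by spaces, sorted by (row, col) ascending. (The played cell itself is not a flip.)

Answer: (4,3) (5,3)

Derivation:
Dir NW: first cell '.' (not opp) -> no flip
Dir N: opp run (5,3) (4,3) capped by B -> flip
Dir NE: first cell '.' (not opp) -> no flip
Dir W: first cell '.' (not opp) -> no flip
Dir E: opp run (6,4), next='.' -> no flip
Dir SW: first cell '.' (not opp) -> no flip
Dir S: first cell '.' (not opp) -> no flip
Dir SE: first cell '.' (not opp) -> no flip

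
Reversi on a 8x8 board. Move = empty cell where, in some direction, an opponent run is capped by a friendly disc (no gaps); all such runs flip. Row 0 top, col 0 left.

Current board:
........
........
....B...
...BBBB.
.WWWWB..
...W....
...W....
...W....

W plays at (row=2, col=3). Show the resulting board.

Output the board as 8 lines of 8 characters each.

Place W at (2,3); scan 8 dirs for brackets.
Dir NW: first cell '.' (not opp) -> no flip
Dir N: first cell '.' (not opp) -> no flip
Dir NE: first cell '.' (not opp) -> no flip
Dir W: first cell '.' (not opp) -> no flip
Dir E: opp run (2,4), next='.' -> no flip
Dir SW: first cell '.' (not opp) -> no flip
Dir S: opp run (3,3) capped by W -> flip
Dir SE: opp run (3,4) (4,5), next='.' -> no flip
All flips: (3,3)

Answer: ........
........
...WB...
...WBBB.
.WWWWB..
...W....
...W....
...W....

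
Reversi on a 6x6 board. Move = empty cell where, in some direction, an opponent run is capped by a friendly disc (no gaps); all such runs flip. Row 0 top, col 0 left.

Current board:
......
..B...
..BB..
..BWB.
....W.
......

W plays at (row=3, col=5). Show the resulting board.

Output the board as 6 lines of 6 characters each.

Answer: ......
..B...
..BB..
..BWWW
....W.
......

Derivation:
Place W at (3,5); scan 8 dirs for brackets.
Dir NW: first cell '.' (not opp) -> no flip
Dir N: first cell '.' (not opp) -> no flip
Dir NE: edge -> no flip
Dir W: opp run (3,4) capped by W -> flip
Dir E: edge -> no flip
Dir SW: first cell 'W' (not opp) -> no flip
Dir S: first cell '.' (not opp) -> no flip
Dir SE: edge -> no flip
All flips: (3,4)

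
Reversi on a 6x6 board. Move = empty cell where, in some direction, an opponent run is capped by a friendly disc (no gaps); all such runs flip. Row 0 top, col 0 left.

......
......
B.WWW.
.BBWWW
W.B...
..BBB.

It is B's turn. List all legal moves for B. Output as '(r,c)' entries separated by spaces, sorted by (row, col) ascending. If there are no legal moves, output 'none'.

Answer: (1,2) (1,3) (1,4) (1,5)

Derivation:
(1,1): no bracket -> illegal
(1,2): flips 1 -> legal
(1,3): flips 1 -> legal
(1,4): flips 1 -> legal
(1,5): flips 2 -> legal
(2,1): no bracket -> illegal
(2,5): no bracket -> illegal
(3,0): no bracket -> illegal
(4,1): no bracket -> illegal
(4,3): no bracket -> illegal
(4,4): no bracket -> illegal
(4,5): no bracket -> illegal
(5,0): no bracket -> illegal
(5,1): no bracket -> illegal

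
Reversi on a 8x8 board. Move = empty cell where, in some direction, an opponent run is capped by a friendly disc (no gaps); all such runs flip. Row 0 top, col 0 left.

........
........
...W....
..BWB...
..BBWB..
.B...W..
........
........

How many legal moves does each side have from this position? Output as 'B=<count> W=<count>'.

Answer: B=6 W=8

Derivation:
-- B to move --
(1,2): flips 1 -> legal
(1,3): flips 2 -> legal
(1,4): flips 1 -> legal
(2,2): no bracket -> illegal
(2,4): flips 1 -> legal
(3,5): no bracket -> illegal
(4,6): no bracket -> illegal
(5,3): no bracket -> illegal
(5,4): flips 1 -> legal
(5,6): no bracket -> illegal
(6,4): no bracket -> illegal
(6,5): flips 1 -> legal
(6,6): no bracket -> illegal
B mobility = 6
-- W to move --
(2,1): no bracket -> illegal
(2,2): no bracket -> illegal
(2,4): flips 1 -> legal
(2,5): no bracket -> illegal
(3,1): flips 1 -> legal
(3,5): flips 2 -> legal
(3,6): no bracket -> illegal
(4,0): no bracket -> illegal
(4,1): flips 3 -> legal
(4,6): flips 1 -> legal
(5,0): no bracket -> illegal
(5,2): no bracket -> illegal
(5,3): flips 1 -> legal
(5,4): no bracket -> illegal
(5,6): flips 2 -> legal
(6,0): flips 2 -> legal
(6,1): no bracket -> illegal
(6,2): no bracket -> illegal
W mobility = 8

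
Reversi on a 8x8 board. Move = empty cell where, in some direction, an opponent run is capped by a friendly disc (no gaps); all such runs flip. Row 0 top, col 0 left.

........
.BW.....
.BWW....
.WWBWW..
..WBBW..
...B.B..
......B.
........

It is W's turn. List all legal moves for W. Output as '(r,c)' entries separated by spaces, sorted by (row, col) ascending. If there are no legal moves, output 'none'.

Answer: (0,0) (0,1) (1,0) (2,0) (2,4) (3,0) (5,2) (5,4) (6,2) (6,3) (6,4) (6,5) (7,7)

Derivation:
(0,0): flips 1 -> legal
(0,1): flips 2 -> legal
(0,2): no bracket -> illegal
(1,0): flips 2 -> legal
(2,0): flips 1 -> legal
(2,4): flips 1 -> legal
(3,0): flips 1 -> legal
(4,6): no bracket -> illegal
(5,2): flips 1 -> legal
(5,4): flips 2 -> legal
(5,6): no bracket -> illegal
(5,7): no bracket -> illegal
(6,2): flips 2 -> legal
(6,3): flips 3 -> legal
(6,4): flips 1 -> legal
(6,5): flips 1 -> legal
(6,7): no bracket -> illegal
(7,5): no bracket -> illegal
(7,6): no bracket -> illegal
(7,7): flips 4 -> legal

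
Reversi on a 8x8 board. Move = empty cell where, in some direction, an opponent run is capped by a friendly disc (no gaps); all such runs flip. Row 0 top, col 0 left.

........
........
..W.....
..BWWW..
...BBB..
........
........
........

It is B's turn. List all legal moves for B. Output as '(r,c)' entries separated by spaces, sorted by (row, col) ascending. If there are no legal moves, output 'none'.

(1,1): flips 2 -> legal
(1,2): flips 1 -> legal
(1,3): no bracket -> illegal
(2,1): no bracket -> illegal
(2,3): flips 2 -> legal
(2,4): flips 1 -> legal
(2,5): flips 2 -> legal
(2,6): flips 1 -> legal
(3,1): no bracket -> illegal
(3,6): flips 3 -> legal
(4,2): no bracket -> illegal
(4,6): no bracket -> illegal

Answer: (1,1) (1,2) (2,3) (2,4) (2,5) (2,6) (3,6)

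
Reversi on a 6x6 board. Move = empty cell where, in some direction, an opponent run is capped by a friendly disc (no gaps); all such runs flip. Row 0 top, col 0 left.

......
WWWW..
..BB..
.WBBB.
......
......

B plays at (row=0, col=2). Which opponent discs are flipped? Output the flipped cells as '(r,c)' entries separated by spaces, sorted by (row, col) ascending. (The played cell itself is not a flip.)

Dir NW: edge -> no flip
Dir N: edge -> no flip
Dir NE: edge -> no flip
Dir W: first cell '.' (not opp) -> no flip
Dir E: first cell '.' (not opp) -> no flip
Dir SW: opp run (1,1), next='.' -> no flip
Dir S: opp run (1,2) capped by B -> flip
Dir SE: opp run (1,3), next='.' -> no flip

Answer: (1,2)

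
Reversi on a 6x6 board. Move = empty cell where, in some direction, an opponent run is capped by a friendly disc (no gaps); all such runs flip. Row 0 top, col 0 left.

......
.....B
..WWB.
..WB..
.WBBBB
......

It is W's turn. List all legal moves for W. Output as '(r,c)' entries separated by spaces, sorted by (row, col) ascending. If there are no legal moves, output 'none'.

(0,4): no bracket -> illegal
(0,5): no bracket -> illegal
(1,3): no bracket -> illegal
(1,4): no bracket -> illegal
(2,5): flips 1 -> legal
(3,1): no bracket -> illegal
(3,4): flips 1 -> legal
(3,5): no bracket -> illegal
(5,1): no bracket -> illegal
(5,2): flips 1 -> legal
(5,3): flips 2 -> legal
(5,4): flips 1 -> legal
(5,5): flips 2 -> legal

Answer: (2,5) (3,4) (5,2) (5,3) (5,4) (5,5)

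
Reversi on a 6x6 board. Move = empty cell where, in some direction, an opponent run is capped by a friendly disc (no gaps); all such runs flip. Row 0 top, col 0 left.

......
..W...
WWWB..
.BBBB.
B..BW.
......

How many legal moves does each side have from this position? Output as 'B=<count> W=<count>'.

-- B to move --
(0,1): flips 1 -> legal
(0,2): flips 2 -> legal
(0,3): no bracket -> illegal
(1,0): flips 1 -> legal
(1,1): flips 2 -> legal
(1,3): flips 1 -> legal
(3,0): no bracket -> illegal
(3,5): no bracket -> illegal
(4,5): flips 1 -> legal
(5,3): no bracket -> illegal
(5,4): flips 1 -> legal
(5,5): flips 1 -> legal
B mobility = 8
-- W to move --
(1,3): no bracket -> illegal
(1,4): no bracket -> illegal
(2,4): flips 2 -> legal
(2,5): no bracket -> illegal
(3,0): no bracket -> illegal
(3,5): no bracket -> illegal
(4,1): flips 1 -> legal
(4,2): flips 3 -> legal
(4,5): flips 2 -> legal
(5,0): no bracket -> illegal
(5,1): no bracket -> illegal
(5,2): no bracket -> illegal
(5,3): no bracket -> illegal
(5,4): flips 2 -> legal
W mobility = 5

Answer: B=8 W=5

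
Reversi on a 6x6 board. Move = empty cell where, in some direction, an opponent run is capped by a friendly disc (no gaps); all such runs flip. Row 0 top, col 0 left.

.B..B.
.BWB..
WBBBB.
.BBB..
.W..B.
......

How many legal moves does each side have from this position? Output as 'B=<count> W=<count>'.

-- B to move --
(0,2): flips 1 -> legal
(0,3): flips 1 -> legal
(1,0): no bracket -> illegal
(3,0): no bracket -> illegal
(4,0): no bracket -> illegal
(4,2): no bracket -> illegal
(5,0): flips 1 -> legal
(5,1): flips 1 -> legal
(5,2): no bracket -> illegal
B mobility = 4
-- W to move --
(0,0): no bracket -> illegal
(0,2): flips 1 -> legal
(0,3): no bracket -> illegal
(0,5): no bracket -> illegal
(1,0): flips 1 -> legal
(1,4): flips 3 -> legal
(1,5): no bracket -> illegal
(2,5): flips 4 -> legal
(3,0): flips 1 -> legal
(3,4): flips 1 -> legal
(3,5): no bracket -> illegal
(4,0): no bracket -> illegal
(4,2): flips 3 -> legal
(4,3): no bracket -> illegal
(4,5): no bracket -> illegal
(5,3): no bracket -> illegal
(5,4): no bracket -> illegal
(5,5): no bracket -> illegal
W mobility = 7

Answer: B=4 W=7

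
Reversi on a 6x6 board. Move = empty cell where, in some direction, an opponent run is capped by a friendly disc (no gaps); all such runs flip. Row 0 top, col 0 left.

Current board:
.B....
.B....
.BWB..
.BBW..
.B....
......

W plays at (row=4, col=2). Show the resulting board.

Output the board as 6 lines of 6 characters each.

Place W at (4,2); scan 8 dirs for brackets.
Dir NW: opp run (3,1), next='.' -> no flip
Dir N: opp run (3,2) capped by W -> flip
Dir NE: first cell 'W' (not opp) -> no flip
Dir W: opp run (4,1), next='.' -> no flip
Dir E: first cell '.' (not opp) -> no flip
Dir SW: first cell '.' (not opp) -> no flip
Dir S: first cell '.' (not opp) -> no flip
Dir SE: first cell '.' (not opp) -> no flip
All flips: (3,2)

Answer: .B....
.B....
.BWB..
.BWW..
.BW...
......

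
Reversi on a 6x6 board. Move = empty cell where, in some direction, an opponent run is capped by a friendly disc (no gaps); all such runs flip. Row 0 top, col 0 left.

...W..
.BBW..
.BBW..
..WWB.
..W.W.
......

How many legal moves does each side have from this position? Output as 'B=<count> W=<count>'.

-- B to move --
(0,2): no bracket -> illegal
(0,4): flips 1 -> legal
(1,4): flips 1 -> legal
(2,4): flips 1 -> legal
(3,1): flips 2 -> legal
(3,5): no bracket -> illegal
(4,1): no bracket -> illegal
(4,3): flips 1 -> legal
(4,5): no bracket -> illegal
(5,1): no bracket -> illegal
(5,2): flips 2 -> legal
(5,3): no bracket -> illegal
(5,4): flips 1 -> legal
(5,5): flips 2 -> legal
B mobility = 8
-- W to move --
(0,0): flips 2 -> legal
(0,1): flips 1 -> legal
(0,2): flips 2 -> legal
(1,0): flips 3 -> legal
(2,0): flips 2 -> legal
(2,4): flips 1 -> legal
(2,5): no bracket -> illegal
(3,0): flips 2 -> legal
(3,1): flips 1 -> legal
(3,5): flips 1 -> legal
(4,3): no bracket -> illegal
(4,5): flips 1 -> legal
W mobility = 10

Answer: B=8 W=10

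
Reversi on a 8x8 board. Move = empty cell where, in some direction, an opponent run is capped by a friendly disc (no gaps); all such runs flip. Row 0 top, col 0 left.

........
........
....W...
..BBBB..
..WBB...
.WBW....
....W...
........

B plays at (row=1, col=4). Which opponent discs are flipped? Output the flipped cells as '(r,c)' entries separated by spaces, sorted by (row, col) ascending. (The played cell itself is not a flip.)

Dir NW: first cell '.' (not opp) -> no flip
Dir N: first cell '.' (not opp) -> no flip
Dir NE: first cell '.' (not opp) -> no flip
Dir W: first cell '.' (not opp) -> no flip
Dir E: first cell '.' (not opp) -> no flip
Dir SW: first cell '.' (not opp) -> no flip
Dir S: opp run (2,4) capped by B -> flip
Dir SE: first cell '.' (not opp) -> no flip

Answer: (2,4)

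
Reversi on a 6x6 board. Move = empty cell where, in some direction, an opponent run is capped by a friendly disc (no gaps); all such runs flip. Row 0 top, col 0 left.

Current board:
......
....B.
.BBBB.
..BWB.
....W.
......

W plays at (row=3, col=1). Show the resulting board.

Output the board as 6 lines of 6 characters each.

Place W at (3,1); scan 8 dirs for brackets.
Dir NW: first cell '.' (not opp) -> no flip
Dir N: opp run (2,1), next='.' -> no flip
Dir NE: opp run (2,2), next='.' -> no flip
Dir W: first cell '.' (not opp) -> no flip
Dir E: opp run (3,2) capped by W -> flip
Dir SW: first cell '.' (not opp) -> no flip
Dir S: first cell '.' (not opp) -> no flip
Dir SE: first cell '.' (not opp) -> no flip
All flips: (3,2)

Answer: ......
....B.
.BBBB.
.WWWB.
....W.
......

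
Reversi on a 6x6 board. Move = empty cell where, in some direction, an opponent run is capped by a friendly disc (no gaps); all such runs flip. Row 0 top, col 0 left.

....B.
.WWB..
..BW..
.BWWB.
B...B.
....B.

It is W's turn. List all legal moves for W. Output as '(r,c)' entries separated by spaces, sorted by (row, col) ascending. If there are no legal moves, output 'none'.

Answer: (0,3) (1,4) (2,1) (3,0) (3,5) (4,5) (5,5)

Derivation:
(0,2): no bracket -> illegal
(0,3): flips 1 -> legal
(0,5): no bracket -> illegal
(1,4): flips 1 -> legal
(1,5): no bracket -> illegal
(2,0): no bracket -> illegal
(2,1): flips 1 -> legal
(2,4): no bracket -> illegal
(2,5): no bracket -> illegal
(3,0): flips 1 -> legal
(3,5): flips 1 -> legal
(4,1): no bracket -> illegal
(4,2): no bracket -> illegal
(4,3): no bracket -> illegal
(4,5): flips 1 -> legal
(5,0): no bracket -> illegal
(5,1): no bracket -> illegal
(5,3): no bracket -> illegal
(5,5): flips 1 -> legal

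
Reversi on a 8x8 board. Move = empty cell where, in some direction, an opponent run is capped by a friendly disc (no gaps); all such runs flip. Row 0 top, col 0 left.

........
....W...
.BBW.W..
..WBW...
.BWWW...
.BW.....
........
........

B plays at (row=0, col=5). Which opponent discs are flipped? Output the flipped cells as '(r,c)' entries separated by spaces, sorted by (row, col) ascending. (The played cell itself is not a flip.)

Dir NW: edge -> no flip
Dir N: edge -> no flip
Dir NE: edge -> no flip
Dir W: first cell '.' (not opp) -> no flip
Dir E: first cell '.' (not opp) -> no flip
Dir SW: opp run (1,4) (2,3) (3,2) capped by B -> flip
Dir S: first cell '.' (not opp) -> no flip
Dir SE: first cell '.' (not opp) -> no flip

Answer: (1,4) (2,3) (3,2)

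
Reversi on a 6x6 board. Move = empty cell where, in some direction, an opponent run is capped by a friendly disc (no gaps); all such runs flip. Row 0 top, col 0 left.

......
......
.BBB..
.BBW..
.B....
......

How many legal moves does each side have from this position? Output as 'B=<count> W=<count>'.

Answer: B=3 W=3

Derivation:
-- B to move --
(2,4): no bracket -> illegal
(3,4): flips 1 -> legal
(4,2): no bracket -> illegal
(4,3): flips 1 -> legal
(4,4): flips 1 -> legal
B mobility = 3
-- W to move --
(1,0): no bracket -> illegal
(1,1): flips 1 -> legal
(1,2): no bracket -> illegal
(1,3): flips 1 -> legal
(1,4): no bracket -> illegal
(2,0): no bracket -> illegal
(2,4): no bracket -> illegal
(3,0): flips 2 -> legal
(3,4): no bracket -> illegal
(4,0): no bracket -> illegal
(4,2): no bracket -> illegal
(4,3): no bracket -> illegal
(5,0): no bracket -> illegal
(5,1): no bracket -> illegal
(5,2): no bracket -> illegal
W mobility = 3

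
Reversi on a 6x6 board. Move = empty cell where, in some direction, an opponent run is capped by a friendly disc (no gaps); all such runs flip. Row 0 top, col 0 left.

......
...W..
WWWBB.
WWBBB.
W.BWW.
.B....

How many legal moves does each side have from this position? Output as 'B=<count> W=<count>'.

-- B to move --
(0,2): flips 1 -> legal
(0,3): flips 1 -> legal
(0,4): no bracket -> illegal
(1,0): flips 1 -> legal
(1,1): flips 1 -> legal
(1,2): flips 1 -> legal
(1,4): no bracket -> illegal
(3,5): no bracket -> illegal
(4,1): no bracket -> illegal
(4,5): flips 2 -> legal
(5,0): no bracket -> illegal
(5,2): flips 1 -> legal
(5,3): flips 1 -> legal
(5,4): flips 2 -> legal
(5,5): flips 1 -> legal
B mobility = 10
-- W to move --
(1,2): no bracket -> illegal
(1,4): flips 2 -> legal
(1,5): no bracket -> illegal
(2,5): flips 3 -> legal
(3,5): flips 4 -> legal
(4,1): flips 1 -> legal
(4,5): no bracket -> illegal
(5,0): no bracket -> illegal
(5,2): flips 2 -> legal
(5,3): flips 1 -> legal
W mobility = 6

Answer: B=10 W=6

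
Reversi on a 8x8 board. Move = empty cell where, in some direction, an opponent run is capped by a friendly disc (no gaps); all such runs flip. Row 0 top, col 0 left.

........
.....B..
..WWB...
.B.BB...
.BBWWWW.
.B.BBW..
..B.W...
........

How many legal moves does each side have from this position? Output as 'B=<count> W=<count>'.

Answer: B=13 W=8

Derivation:
-- B to move --
(1,1): flips 1 -> legal
(1,2): flips 1 -> legal
(1,3): flips 2 -> legal
(1,4): no bracket -> illegal
(2,1): flips 2 -> legal
(3,2): flips 1 -> legal
(3,5): flips 1 -> legal
(3,6): flips 1 -> legal
(3,7): no bracket -> illegal
(4,7): flips 4 -> legal
(5,2): flips 1 -> legal
(5,6): flips 2 -> legal
(5,7): no bracket -> illegal
(6,3): no bracket -> illegal
(6,5): no bracket -> illegal
(6,6): flips 2 -> legal
(7,3): no bracket -> illegal
(7,4): flips 1 -> legal
(7,5): flips 1 -> legal
B mobility = 13
-- W to move --
(0,4): no bracket -> illegal
(0,5): no bracket -> illegal
(0,6): no bracket -> illegal
(1,3): no bracket -> illegal
(1,4): flips 2 -> legal
(1,6): no bracket -> illegal
(2,0): flips 3 -> legal
(2,1): no bracket -> illegal
(2,5): flips 2 -> legal
(2,6): no bracket -> illegal
(3,0): no bracket -> illegal
(3,2): no bracket -> illegal
(3,5): no bracket -> illegal
(4,0): flips 3 -> legal
(5,0): no bracket -> illegal
(5,2): flips 2 -> legal
(6,0): no bracket -> illegal
(6,1): no bracket -> illegal
(6,3): flips 2 -> legal
(6,5): flips 1 -> legal
(7,1): flips 2 -> legal
(7,2): no bracket -> illegal
(7,3): no bracket -> illegal
W mobility = 8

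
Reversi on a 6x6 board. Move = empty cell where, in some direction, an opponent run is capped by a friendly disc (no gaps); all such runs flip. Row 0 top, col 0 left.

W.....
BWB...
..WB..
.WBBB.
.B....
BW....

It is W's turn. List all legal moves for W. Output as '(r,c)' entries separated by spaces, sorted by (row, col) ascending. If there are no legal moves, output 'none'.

(0,1): no bracket -> illegal
(0,2): flips 1 -> legal
(0,3): no bracket -> illegal
(1,3): flips 1 -> legal
(1,4): no bracket -> illegal
(2,0): flips 1 -> legal
(2,1): no bracket -> illegal
(2,4): flips 1 -> legal
(2,5): no bracket -> illegal
(3,0): no bracket -> illegal
(3,5): flips 3 -> legal
(4,0): no bracket -> illegal
(4,2): flips 1 -> legal
(4,3): no bracket -> illegal
(4,4): flips 1 -> legal
(4,5): no bracket -> illegal
(5,2): no bracket -> illegal

Answer: (0,2) (1,3) (2,0) (2,4) (3,5) (4,2) (4,4)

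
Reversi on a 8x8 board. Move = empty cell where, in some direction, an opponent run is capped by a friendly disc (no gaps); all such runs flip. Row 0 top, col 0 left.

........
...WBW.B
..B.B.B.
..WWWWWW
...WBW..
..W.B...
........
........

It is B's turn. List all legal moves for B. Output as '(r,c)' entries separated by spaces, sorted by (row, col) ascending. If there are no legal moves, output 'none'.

Answer: (0,2) (0,4) (0,6) (1,2) (1,6) (2,1) (2,7) (4,2) (4,6)

Derivation:
(0,2): flips 1 -> legal
(0,3): no bracket -> illegal
(0,4): flips 2 -> legal
(0,5): no bracket -> illegal
(0,6): flips 1 -> legal
(1,2): flips 1 -> legal
(1,6): flips 1 -> legal
(2,1): flips 2 -> legal
(2,3): no bracket -> illegal
(2,5): no bracket -> illegal
(2,7): flips 2 -> legal
(3,1): no bracket -> illegal
(4,1): no bracket -> illegal
(4,2): flips 3 -> legal
(4,6): flips 3 -> legal
(4,7): no bracket -> illegal
(5,1): no bracket -> illegal
(5,3): no bracket -> illegal
(5,5): no bracket -> illegal
(5,6): no bracket -> illegal
(6,1): no bracket -> illegal
(6,2): no bracket -> illegal
(6,3): no bracket -> illegal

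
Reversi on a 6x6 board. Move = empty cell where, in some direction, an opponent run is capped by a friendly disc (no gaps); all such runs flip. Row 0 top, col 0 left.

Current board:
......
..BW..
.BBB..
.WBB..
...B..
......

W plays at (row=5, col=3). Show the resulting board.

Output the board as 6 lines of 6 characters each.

Answer: ......
..BW..
.BBW..
.WBW..
...W..
...W..

Derivation:
Place W at (5,3); scan 8 dirs for brackets.
Dir NW: first cell '.' (not opp) -> no flip
Dir N: opp run (4,3) (3,3) (2,3) capped by W -> flip
Dir NE: first cell '.' (not opp) -> no flip
Dir W: first cell '.' (not opp) -> no flip
Dir E: first cell '.' (not opp) -> no flip
Dir SW: edge -> no flip
Dir S: edge -> no flip
Dir SE: edge -> no flip
All flips: (2,3) (3,3) (4,3)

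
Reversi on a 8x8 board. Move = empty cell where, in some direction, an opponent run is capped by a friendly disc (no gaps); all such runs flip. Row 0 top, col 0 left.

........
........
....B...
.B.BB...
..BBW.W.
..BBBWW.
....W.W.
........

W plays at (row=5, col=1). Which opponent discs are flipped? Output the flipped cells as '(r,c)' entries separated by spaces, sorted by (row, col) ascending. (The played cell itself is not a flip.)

Answer: (5,2) (5,3) (5,4)

Derivation:
Dir NW: first cell '.' (not opp) -> no flip
Dir N: first cell '.' (not opp) -> no flip
Dir NE: opp run (4,2) (3,3) (2,4), next='.' -> no flip
Dir W: first cell '.' (not opp) -> no flip
Dir E: opp run (5,2) (5,3) (5,4) capped by W -> flip
Dir SW: first cell '.' (not opp) -> no flip
Dir S: first cell '.' (not opp) -> no flip
Dir SE: first cell '.' (not opp) -> no flip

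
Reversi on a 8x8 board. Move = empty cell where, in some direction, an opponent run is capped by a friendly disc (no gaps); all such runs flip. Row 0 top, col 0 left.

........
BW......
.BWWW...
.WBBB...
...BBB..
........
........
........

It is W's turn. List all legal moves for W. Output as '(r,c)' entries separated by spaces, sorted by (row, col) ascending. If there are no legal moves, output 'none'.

Answer: (2,0) (3,5) (4,1) (4,2) (5,3) (5,4) (5,5) (5,6)

Derivation:
(0,0): no bracket -> illegal
(0,1): no bracket -> illegal
(1,2): no bracket -> illegal
(2,0): flips 1 -> legal
(2,5): no bracket -> illegal
(3,0): no bracket -> illegal
(3,5): flips 3 -> legal
(3,6): no bracket -> illegal
(4,1): flips 1 -> legal
(4,2): flips 2 -> legal
(4,6): no bracket -> illegal
(5,2): no bracket -> illegal
(5,3): flips 2 -> legal
(5,4): flips 2 -> legal
(5,5): flips 2 -> legal
(5,6): flips 2 -> legal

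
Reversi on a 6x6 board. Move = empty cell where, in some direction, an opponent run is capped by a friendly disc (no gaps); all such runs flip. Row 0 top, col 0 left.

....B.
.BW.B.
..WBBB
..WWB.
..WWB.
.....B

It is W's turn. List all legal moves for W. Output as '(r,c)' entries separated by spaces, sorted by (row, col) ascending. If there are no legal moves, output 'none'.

Answer: (0,0) (0,5) (1,0) (1,3) (1,5) (3,5) (4,5)

Derivation:
(0,0): flips 1 -> legal
(0,1): no bracket -> illegal
(0,2): no bracket -> illegal
(0,3): no bracket -> illegal
(0,5): flips 2 -> legal
(1,0): flips 1 -> legal
(1,3): flips 1 -> legal
(1,5): flips 1 -> legal
(2,0): no bracket -> illegal
(2,1): no bracket -> illegal
(3,5): flips 1 -> legal
(4,5): flips 3 -> legal
(5,3): no bracket -> illegal
(5,4): no bracket -> illegal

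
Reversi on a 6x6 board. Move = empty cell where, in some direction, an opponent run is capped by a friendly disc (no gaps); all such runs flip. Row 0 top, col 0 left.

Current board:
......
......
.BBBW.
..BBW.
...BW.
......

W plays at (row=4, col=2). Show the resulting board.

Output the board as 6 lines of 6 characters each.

Answer: ......
......
.BBBW.
..BWW.
..WWW.
......

Derivation:
Place W at (4,2); scan 8 dirs for brackets.
Dir NW: first cell '.' (not opp) -> no flip
Dir N: opp run (3,2) (2,2), next='.' -> no flip
Dir NE: opp run (3,3) capped by W -> flip
Dir W: first cell '.' (not opp) -> no flip
Dir E: opp run (4,3) capped by W -> flip
Dir SW: first cell '.' (not opp) -> no flip
Dir S: first cell '.' (not opp) -> no flip
Dir SE: first cell '.' (not opp) -> no flip
All flips: (3,3) (4,3)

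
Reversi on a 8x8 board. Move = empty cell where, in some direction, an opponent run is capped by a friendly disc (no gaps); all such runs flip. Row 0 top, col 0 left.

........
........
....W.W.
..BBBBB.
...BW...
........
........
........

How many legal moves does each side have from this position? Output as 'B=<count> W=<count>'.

-- B to move --
(1,3): flips 1 -> legal
(1,4): flips 1 -> legal
(1,5): flips 1 -> legal
(1,6): flips 1 -> legal
(1,7): flips 1 -> legal
(2,3): no bracket -> illegal
(2,5): no bracket -> illegal
(2,7): no bracket -> illegal
(3,7): no bracket -> illegal
(4,5): flips 1 -> legal
(5,3): flips 1 -> legal
(5,4): flips 1 -> legal
(5,5): flips 1 -> legal
B mobility = 9
-- W to move --
(2,1): no bracket -> illegal
(2,2): flips 1 -> legal
(2,3): no bracket -> illegal
(2,5): no bracket -> illegal
(2,7): no bracket -> illegal
(3,1): no bracket -> illegal
(3,7): no bracket -> illegal
(4,1): no bracket -> illegal
(4,2): flips 2 -> legal
(4,5): no bracket -> illegal
(4,6): flips 2 -> legal
(4,7): no bracket -> illegal
(5,2): no bracket -> illegal
(5,3): no bracket -> illegal
(5,4): no bracket -> illegal
W mobility = 3

Answer: B=9 W=3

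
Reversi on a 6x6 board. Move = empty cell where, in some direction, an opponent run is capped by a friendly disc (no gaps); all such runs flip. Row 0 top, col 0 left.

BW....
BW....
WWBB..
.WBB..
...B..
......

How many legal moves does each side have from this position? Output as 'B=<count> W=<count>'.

-- B to move --
(0,2): flips 1 -> legal
(1,2): flips 1 -> legal
(3,0): flips 2 -> legal
(4,0): flips 1 -> legal
(4,1): no bracket -> illegal
(4,2): no bracket -> illegal
B mobility = 4
-- W to move --
(1,2): no bracket -> illegal
(1,3): flips 1 -> legal
(1,4): no bracket -> illegal
(2,4): flips 2 -> legal
(3,4): flips 2 -> legal
(4,1): no bracket -> illegal
(4,2): no bracket -> illegal
(4,4): flips 2 -> legal
(5,2): no bracket -> illegal
(5,3): no bracket -> illegal
(5,4): flips 2 -> legal
W mobility = 5

Answer: B=4 W=5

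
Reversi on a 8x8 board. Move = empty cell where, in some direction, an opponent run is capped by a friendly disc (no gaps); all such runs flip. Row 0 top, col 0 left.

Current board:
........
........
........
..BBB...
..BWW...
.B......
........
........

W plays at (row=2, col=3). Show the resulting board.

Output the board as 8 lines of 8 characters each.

Place W at (2,3); scan 8 dirs for brackets.
Dir NW: first cell '.' (not opp) -> no flip
Dir N: first cell '.' (not opp) -> no flip
Dir NE: first cell '.' (not opp) -> no flip
Dir W: first cell '.' (not opp) -> no flip
Dir E: first cell '.' (not opp) -> no flip
Dir SW: opp run (3,2), next='.' -> no flip
Dir S: opp run (3,3) capped by W -> flip
Dir SE: opp run (3,4), next='.' -> no flip
All flips: (3,3)

Answer: ........
........
...W....
..BWB...
..BWW...
.B......
........
........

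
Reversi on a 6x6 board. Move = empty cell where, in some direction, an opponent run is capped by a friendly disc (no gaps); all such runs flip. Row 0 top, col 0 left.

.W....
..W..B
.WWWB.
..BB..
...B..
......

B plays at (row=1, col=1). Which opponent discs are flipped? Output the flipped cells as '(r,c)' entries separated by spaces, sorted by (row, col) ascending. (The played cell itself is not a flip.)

Answer: (2,2)

Derivation:
Dir NW: first cell '.' (not opp) -> no flip
Dir N: opp run (0,1), next=edge -> no flip
Dir NE: first cell '.' (not opp) -> no flip
Dir W: first cell '.' (not opp) -> no flip
Dir E: opp run (1,2), next='.' -> no flip
Dir SW: first cell '.' (not opp) -> no flip
Dir S: opp run (2,1), next='.' -> no flip
Dir SE: opp run (2,2) capped by B -> flip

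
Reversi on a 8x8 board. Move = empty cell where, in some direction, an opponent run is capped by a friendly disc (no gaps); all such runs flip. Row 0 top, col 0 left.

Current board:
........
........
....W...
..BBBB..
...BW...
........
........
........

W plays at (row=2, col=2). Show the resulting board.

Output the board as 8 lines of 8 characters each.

Place W at (2,2); scan 8 dirs for brackets.
Dir NW: first cell '.' (not opp) -> no flip
Dir N: first cell '.' (not opp) -> no flip
Dir NE: first cell '.' (not opp) -> no flip
Dir W: first cell '.' (not opp) -> no flip
Dir E: first cell '.' (not opp) -> no flip
Dir SW: first cell '.' (not opp) -> no flip
Dir S: opp run (3,2), next='.' -> no flip
Dir SE: opp run (3,3) capped by W -> flip
All flips: (3,3)

Answer: ........
........
..W.W...
..BWBB..
...BW...
........
........
........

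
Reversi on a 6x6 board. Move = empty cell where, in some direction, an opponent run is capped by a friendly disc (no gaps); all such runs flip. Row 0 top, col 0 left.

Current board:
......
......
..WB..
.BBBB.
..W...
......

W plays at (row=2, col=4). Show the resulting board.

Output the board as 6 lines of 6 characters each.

Place W at (2,4); scan 8 dirs for brackets.
Dir NW: first cell '.' (not opp) -> no flip
Dir N: first cell '.' (not opp) -> no flip
Dir NE: first cell '.' (not opp) -> no flip
Dir W: opp run (2,3) capped by W -> flip
Dir E: first cell '.' (not opp) -> no flip
Dir SW: opp run (3,3) capped by W -> flip
Dir S: opp run (3,4), next='.' -> no flip
Dir SE: first cell '.' (not opp) -> no flip
All flips: (2,3) (3,3)

Answer: ......
......
..WWW.
.BBWB.
..W...
......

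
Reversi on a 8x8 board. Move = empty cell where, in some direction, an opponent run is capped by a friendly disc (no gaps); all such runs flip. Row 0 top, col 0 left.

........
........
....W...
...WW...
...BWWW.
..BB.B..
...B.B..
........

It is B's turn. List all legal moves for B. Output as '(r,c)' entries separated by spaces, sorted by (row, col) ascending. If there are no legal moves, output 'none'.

Answer: (2,2) (2,3) (2,5) (3,5) (3,7) (4,7)

Derivation:
(1,3): no bracket -> illegal
(1,4): no bracket -> illegal
(1,5): no bracket -> illegal
(2,2): flips 2 -> legal
(2,3): flips 1 -> legal
(2,5): flips 1 -> legal
(3,2): no bracket -> illegal
(3,5): flips 2 -> legal
(3,6): no bracket -> illegal
(3,7): flips 1 -> legal
(4,2): no bracket -> illegal
(4,7): flips 3 -> legal
(5,4): no bracket -> illegal
(5,6): no bracket -> illegal
(5,7): no bracket -> illegal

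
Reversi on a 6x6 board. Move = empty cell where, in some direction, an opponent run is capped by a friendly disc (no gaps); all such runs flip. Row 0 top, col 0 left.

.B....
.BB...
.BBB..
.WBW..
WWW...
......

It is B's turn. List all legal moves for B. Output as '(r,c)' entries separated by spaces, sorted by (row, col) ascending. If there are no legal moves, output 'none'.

Answer: (3,0) (3,4) (4,3) (4,4) (5,0) (5,1) (5,2)

Derivation:
(2,0): no bracket -> illegal
(2,4): no bracket -> illegal
(3,0): flips 1 -> legal
(3,4): flips 1 -> legal
(4,3): flips 1 -> legal
(4,4): flips 1 -> legal
(5,0): flips 1 -> legal
(5,1): flips 2 -> legal
(5,2): flips 1 -> legal
(5,3): no bracket -> illegal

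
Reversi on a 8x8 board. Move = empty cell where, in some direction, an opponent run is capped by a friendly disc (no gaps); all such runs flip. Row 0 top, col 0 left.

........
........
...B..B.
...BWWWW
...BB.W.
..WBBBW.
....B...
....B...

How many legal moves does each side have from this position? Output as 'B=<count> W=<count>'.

Answer: B=7 W=7

Derivation:
-- B to move --
(2,4): flips 1 -> legal
(2,5): flips 1 -> legal
(2,7): no bracket -> illegal
(4,1): no bracket -> illegal
(4,2): no bracket -> illegal
(4,5): flips 1 -> legal
(4,7): no bracket -> illegal
(5,1): flips 1 -> legal
(5,7): flips 1 -> legal
(6,1): flips 1 -> legal
(6,2): no bracket -> illegal
(6,3): no bracket -> illegal
(6,5): no bracket -> illegal
(6,6): flips 3 -> legal
(6,7): no bracket -> illegal
B mobility = 7
-- W to move --
(1,2): flips 1 -> legal
(1,3): no bracket -> illegal
(1,4): no bracket -> illegal
(1,5): flips 1 -> legal
(1,6): flips 1 -> legal
(1,7): flips 1 -> legal
(2,2): no bracket -> illegal
(2,4): no bracket -> illegal
(2,5): no bracket -> illegal
(2,7): no bracket -> illegal
(3,2): flips 1 -> legal
(4,2): no bracket -> illegal
(4,5): no bracket -> illegal
(6,2): flips 2 -> legal
(6,3): no bracket -> illegal
(6,5): no bracket -> illegal
(6,6): no bracket -> illegal
(7,3): flips 2 -> legal
(7,5): no bracket -> illegal
W mobility = 7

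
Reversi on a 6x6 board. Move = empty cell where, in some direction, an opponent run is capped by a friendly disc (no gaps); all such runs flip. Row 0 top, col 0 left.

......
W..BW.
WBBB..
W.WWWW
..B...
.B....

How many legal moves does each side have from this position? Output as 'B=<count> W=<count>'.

Answer: B=7 W=5

Derivation:
-- B to move --
(0,0): no bracket -> illegal
(0,1): no bracket -> illegal
(0,3): no bracket -> illegal
(0,4): no bracket -> illegal
(0,5): flips 1 -> legal
(1,1): no bracket -> illegal
(1,5): flips 1 -> legal
(2,4): flips 1 -> legal
(2,5): no bracket -> illegal
(3,1): no bracket -> illegal
(4,0): no bracket -> illegal
(4,1): flips 1 -> legal
(4,3): flips 2 -> legal
(4,4): flips 1 -> legal
(4,5): flips 1 -> legal
B mobility = 7
-- W to move --
(0,2): no bracket -> illegal
(0,3): flips 2 -> legal
(0,4): no bracket -> illegal
(1,1): flips 1 -> legal
(1,2): flips 4 -> legal
(2,4): flips 3 -> legal
(3,1): no bracket -> illegal
(4,0): no bracket -> illegal
(4,1): no bracket -> illegal
(4,3): no bracket -> illegal
(5,0): no bracket -> illegal
(5,2): flips 1 -> legal
(5,3): no bracket -> illegal
W mobility = 5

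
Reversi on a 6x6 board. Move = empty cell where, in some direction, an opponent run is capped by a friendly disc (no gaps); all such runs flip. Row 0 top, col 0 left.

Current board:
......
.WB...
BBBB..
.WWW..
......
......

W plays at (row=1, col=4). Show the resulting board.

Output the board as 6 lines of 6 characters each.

Answer: ......
.WB.W.
BBBW..
.WWW..
......
......

Derivation:
Place W at (1,4); scan 8 dirs for brackets.
Dir NW: first cell '.' (not opp) -> no flip
Dir N: first cell '.' (not opp) -> no flip
Dir NE: first cell '.' (not opp) -> no flip
Dir W: first cell '.' (not opp) -> no flip
Dir E: first cell '.' (not opp) -> no flip
Dir SW: opp run (2,3) capped by W -> flip
Dir S: first cell '.' (not opp) -> no flip
Dir SE: first cell '.' (not opp) -> no flip
All flips: (2,3)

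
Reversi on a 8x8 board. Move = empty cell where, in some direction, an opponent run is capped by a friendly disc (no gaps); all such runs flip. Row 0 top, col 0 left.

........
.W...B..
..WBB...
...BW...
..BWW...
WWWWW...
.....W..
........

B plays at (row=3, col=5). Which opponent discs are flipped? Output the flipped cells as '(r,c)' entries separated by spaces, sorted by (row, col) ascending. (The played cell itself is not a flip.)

Dir NW: first cell 'B' (not opp) -> no flip
Dir N: first cell '.' (not opp) -> no flip
Dir NE: first cell '.' (not opp) -> no flip
Dir W: opp run (3,4) capped by B -> flip
Dir E: first cell '.' (not opp) -> no flip
Dir SW: opp run (4,4) (5,3), next='.' -> no flip
Dir S: first cell '.' (not opp) -> no flip
Dir SE: first cell '.' (not opp) -> no flip

Answer: (3,4)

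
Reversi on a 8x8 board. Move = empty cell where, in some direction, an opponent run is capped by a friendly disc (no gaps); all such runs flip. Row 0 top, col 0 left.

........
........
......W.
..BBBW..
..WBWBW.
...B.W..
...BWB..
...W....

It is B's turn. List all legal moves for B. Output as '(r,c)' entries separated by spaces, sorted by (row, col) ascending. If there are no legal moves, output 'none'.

Answer: (1,7) (2,5) (3,1) (3,6) (4,1) (4,7) (5,1) (5,2) (5,4) (6,6) (7,5)

Derivation:
(1,5): no bracket -> illegal
(1,6): no bracket -> illegal
(1,7): flips 3 -> legal
(2,4): no bracket -> illegal
(2,5): flips 1 -> legal
(2,7): no bracket -> illegal
(3,1): flips 1 -> legal
(3,6): flips 1 -> legal
(3,7): no bracket -> illegal
(4,1): flips 1 -> legal
(4,7): flips 1 -> legal
(5,1): flips 1 -> legal
(5,2): flips 1 -> legal
(5,4): flips 1 -> legal
(5,6): no bracket -> illegal
(5,7): no bracket -> illegal
(6,2): no bracket -> illegal
(6,6): flips 2 -> legal
(7,2): no bracket -> illegal
(7,4): no bracket -> illegal
(7,5): flips 1 -> legal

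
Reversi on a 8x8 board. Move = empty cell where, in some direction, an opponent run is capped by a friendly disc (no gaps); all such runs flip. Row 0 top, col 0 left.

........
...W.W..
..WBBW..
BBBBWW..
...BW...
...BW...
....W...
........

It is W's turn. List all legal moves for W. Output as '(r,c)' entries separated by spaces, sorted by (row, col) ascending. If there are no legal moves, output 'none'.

Answer: (1,2) (1,4) (2,1) (4,0) (4,2) (5,2) (6,2) (6,3)

Derivation:
(1,2): flips 1 -> legal
(1,4): flips 1 -> legal
(2,0): no bracket -> illegal
(2,1): flips 2 -> legal
(4,0): flips 1 -> legal
(4,1): no bracket -> illegal
(4,2): flips 5 -> legal
(5,2): flips 2 -> legal
(6,2): flips 1 -> legal
(6,3): flips 4 -> legal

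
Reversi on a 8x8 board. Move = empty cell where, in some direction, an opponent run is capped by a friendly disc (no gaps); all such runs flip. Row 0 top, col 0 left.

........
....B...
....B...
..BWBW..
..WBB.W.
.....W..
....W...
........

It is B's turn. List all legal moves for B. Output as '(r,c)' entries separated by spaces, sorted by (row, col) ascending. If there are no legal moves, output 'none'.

(2,2): flips 1 -> legal
(2,3): flips 1 -> legal
(2,5): no bracket -> illegal
(2,6): flips 1 -> legal
(3,1): no bracket -> illegal
(3,6): flips 1 -> legal
(3,7): no bracket -> illegal
(4,1): flips 1 -> legal
(4,5): no bracket -> illegal
(4,7): no bracket -> illegal
(5,1): flips 2 -> legal
(5,2): flips 1 -> legal
(5,3): no bracket -> illegal
(5,4): no bracket -> illegal
(5,6): no bracket -> illegal
(5,7): flips 2 -> legal
(6,3): no bracket -> illegal
(6,5): no bracket -> illegal
(6,6): flips 1 -> legal
(7,3): no bracket -> illegal
(7,4): no bracket -> illegal
(7,5): no bracket -> illegal

Answer: (2,2) (2,3) (2,6) (3,6) (4,1) (5,1) (5,2) (5,7) (6,6)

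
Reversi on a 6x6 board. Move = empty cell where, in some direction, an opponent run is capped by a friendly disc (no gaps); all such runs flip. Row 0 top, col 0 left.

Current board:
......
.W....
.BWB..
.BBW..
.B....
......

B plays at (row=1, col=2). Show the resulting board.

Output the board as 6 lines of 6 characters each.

Answer: ......
.WB...
.BBB..
.BBW..
.B....
......

Derivation:
Place B at (1,2); scan 8 dirs for brackets.
Dir NW: first cell '.' (not opp) -> no flip
Dir N: first cell '.' (not opp) -> no flip
Dir NE: first cell '.' (not opp) -> no flip
Dir W: opp run (1,1), next='.' -> no flip
Dir E: first cell '.' (not opp) -> no flip
Dir SW: first cell 'B' (not opp) -> no flip
Dir S: opp run (2,2) capped by B -> flip
Dir SE: first cell 'B' (not opp) -> no flip
All flips: (2,2)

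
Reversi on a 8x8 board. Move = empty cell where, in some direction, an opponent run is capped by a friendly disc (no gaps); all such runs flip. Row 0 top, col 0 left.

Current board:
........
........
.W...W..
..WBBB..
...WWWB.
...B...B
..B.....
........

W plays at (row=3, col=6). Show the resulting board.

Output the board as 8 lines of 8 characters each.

Answer: ........
........
.W...W..
..WWWWW.
...WWWB.
...B...B
..B.....
........

Derivation:
Place W at (3,6); scan 8 dirs for brackets.
Dir NW: first cell 'W' (not opp) -> no flip
Dir N: first cell '.' (not opp) -> no flip
Dir NE: first cell '.' (not opp) -> no flip
Dir W: opp run (3,5) (3,4) (3,3) capped by W -> flip
Dir E: first cell '.' (not opp) -> no flip
Dir SW: first cell 'W' (not opp) -> no flip
Dir S: opp run (4,6), next='.' -> no flip
Dir SE: first cell '.' (not opp) -> no flip
All flips: (3,3) (3,4) (3,5)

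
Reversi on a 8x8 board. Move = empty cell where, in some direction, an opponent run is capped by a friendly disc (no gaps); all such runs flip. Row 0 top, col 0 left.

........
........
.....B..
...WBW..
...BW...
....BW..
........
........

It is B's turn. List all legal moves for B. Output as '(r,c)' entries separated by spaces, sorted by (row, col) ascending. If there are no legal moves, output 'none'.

Answer: (2,3) (3,2) (3,6) (4,5) (5,6)

Derivation:
(2,2): no bracket -> illegal
(2,3): flips 1 -> legal
(2,4): no bracket -> illegal
(2,6): no bracket -> illegal
(3,2): flips 1 -> legal
(3,6): flips 1 -> legal
(4,2): no bracket -> illegal
(4,5): flips 2 -> legal
(4,6): no bracket -> illegal
(5,3): no bracket -> illegal
(5,6): flips 1 -> legal
(6,4): no bracket -> illegal
(6,5): no bracket -> illegal
(6,6): no bracket -> illegal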